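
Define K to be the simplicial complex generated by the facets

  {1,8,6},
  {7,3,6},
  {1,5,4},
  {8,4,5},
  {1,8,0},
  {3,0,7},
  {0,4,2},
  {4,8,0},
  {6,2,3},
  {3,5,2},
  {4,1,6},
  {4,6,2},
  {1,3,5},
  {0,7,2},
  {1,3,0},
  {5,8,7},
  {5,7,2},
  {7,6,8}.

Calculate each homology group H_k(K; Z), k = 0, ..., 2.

K has 9 vertices, 27 edges, 18 triangles.
rank ∂_0 = 0, rank ∂_1 = 8 ⇒ b_0 = 9 − 0 − 8 = 1; all invariant factors of ∂_1 are 1 so no torsion. So H_0 = Z.
rank ∂_1 = 8, rank ∂_2 = 18 ⇒ b_1 = 27 − 8 − 18 = 1; ∂_2 has invariant factor(s) [2] giving torsion. So H_1 = Z ⊕ Z/2Z.
rank ∂_2 = 18, rank ∂_3 = 0 ⇒ b_2 = 18 − 18 − 0 = 0. So H_2 = 0.

H_0 ≅ Z,  H_1 ≅ Z ⊕ Z/2Z,  H_2 = 0.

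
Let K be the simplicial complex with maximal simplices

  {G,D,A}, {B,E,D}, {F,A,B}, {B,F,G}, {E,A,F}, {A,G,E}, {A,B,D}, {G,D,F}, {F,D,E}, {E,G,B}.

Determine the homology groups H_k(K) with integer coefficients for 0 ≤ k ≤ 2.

Order the vertices as A < B < D < E < F < G. Listing each simplex with vertices in this order, K has dimension 2 with simplices:

  0-simplices (6): A, B, D, E, F, G
  1-simplices (15): AB, AD, AE, AF, AG, BD, BE, BF, BG, DE, DF, DG, EF, EG, FG
  2-simplices (10): ABD, ABF, ADG, AEF, AEG, BDE, BEG, BFG, DEF, DFG

giving chain groups C_0 ≅ Z^6, C_1 ≅ Z^15, C_2 ≅ Z^10.

∂_1: C_1 → C_0 is given by ∂[p,q] = [q] − [p]. For instance
  ∂BF = F − B.
As a 6×15 matrix over Z this has rank 5, with invariant factors (1,1,1,1,1).

Boundary ∂_2: C_2 → C_1 sends each 2-simplex [p,q,r] to [q,r] − [p,r] + [p,q]. For instance
  ∂DEF = EF − DF + DE,
  ∂BEG = EG − BG + BE.
The 15×10 boundary matrix has rank 10 and Smith normal form diag(1,1,1,1,1,1,1,1,1,2).

From H_k ≅ ker(∂_k) / im(∂_{k+1}) we obtain:

  H_0: rank C_0 − rank ∂_1 = 6 − 5 = 1, and the invariant factors of ∂_1 are all 1, so H_0 = Z.
  H_1: rank ker ∂_1 − rank ∂_2 = (15 − 5) − 10 = 0, and ∂_2 has invariant factor 2 > 1, so H_1 = Z/2.
  H_2: rank ker ∂_2 − rank ∂_3 = (10 − 10) − 0 = 0, and there is no ∂_3, so H_2 = 0.

(K is a triangulation of the real projective plane RP^2.)

H_0 = Z,  H_1 = Z/2,  H_2 = 0.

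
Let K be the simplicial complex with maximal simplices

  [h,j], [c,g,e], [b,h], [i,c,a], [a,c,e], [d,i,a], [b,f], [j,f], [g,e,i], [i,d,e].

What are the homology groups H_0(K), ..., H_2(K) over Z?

H_0 = Z^2,  H_1 = Z^2,  H_2 = 0.

Fix the vertex order a < b < c < d < e < f < g < h < i < j and write every simplex with vertices in increasing order. Then dim K = 2 and the simplices of K are:

  0-simplices (10): a, b, c, d, e, f, g, h, i, j
  1-simplices (16): ac, ad, ae, ai, bf, bh, ce, cg, ci, de, di, eg, ei, fj, gi, hj
  2-simplices (6): ace, aci, adi, ceg, dei, egi

Hence C_0 ≅ Z^10, C_1 ≅ Z^16, C_2 ≅ Z^6.

The boundary map ∂_1: C_1 → C_0 is given by ∂[p,q] = [q] − [p]. For instance
  ∂hj = j − h.
This gives a 10×16 integer matrix of rank 8; reducing to Smith normal form yields diagonal entries (1,1,1,1,1,1,1,1).

The boundary map ∂_2: C_2 → C_1 acts by ∂[p,q,r] = [q,r] − [p,r] + [p,q]. For instance
  ∂aci = ci − ai + ac,
  ∂adi = di − ai + ad.
As a 16×6 matrix over Z this has rank 6, with invariant factors (1,1,1,1,1,1).

Now H_k = ker ∂_k / im ∂_{k+1}, so:

  H_0: rank C_0 − rank ∂_1 = 10 − 8 = 2, and the invariant factors of ∂_1 are all 1, so H_0 ≅ Z^2.
  H_1: rank ker ∂_1 − rank ∂_2 = (16 − 8) − 6 = 2, and the invariant factors of ∂_2 are all 1, so H_1 ≅ Z^2.
  H_2: rank ker ∂_2 − rank ∂_3 = (6 − 6) − 0 = 0, and there is no ∂_3, so H_2 ≅ 0.

As a check, the Euler characteristic is 10 − 16 + 6 = 0, which agrees with 2 − 2 + 0 = 0.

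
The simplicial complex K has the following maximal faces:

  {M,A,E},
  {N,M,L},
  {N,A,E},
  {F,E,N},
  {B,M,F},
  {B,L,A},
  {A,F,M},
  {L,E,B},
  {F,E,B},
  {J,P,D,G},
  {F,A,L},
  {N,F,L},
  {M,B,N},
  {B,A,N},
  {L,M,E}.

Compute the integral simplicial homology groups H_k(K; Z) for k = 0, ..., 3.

We work with the vertex ordering A < B < D < E < F < G < J < L < M < N < P. The simplices of K, each written with vertices in increasing order, are:

  0-simplices (11): A, B, D, E, F, G, J, L, M, N, P
  1-simplices (27): AB, AE, AF, AL, AM, AN, BE, BF, BL, BM, BN, DG, DJ, DP, EF, EL, EM, EN, FL, FM, FN, GJ, GP, JP, LM, LN, MN
  2-simplices (18): ABL, ABN, AEM, AEN, AFL, AFM, BEF, BEL, BFM, BMN, DGJ, DGP, DJP, EFN, ELM, FLN, GJP, LMN
  3-simplices (1): DGJP

Hence C_0 ≅ Z^11, C_1 ≅ Z^27, C_2 ≅ Z^18, C_3 ≅ Z^1.

The boundary map ∂_1: C_1 → C_0 is given by ∂[p,q] = [q] − [p].
This gives a 11×27 integer matrix of rank 9; reducing to Smith normal form yields diagonal entries (1,1,1,1,1,1,1,1,1).

∂_2: C_2 → C_1 sends each 2-simplex [p,q,r] to [q,r] − [p,r] + [p,q]. For instance
  ∂ABL = BL − AL + AB,
  ∂BEF = EF − BF + BE.
This gives a 27×18 integer matrix of rank 16; reducing to Smith normal form yields diagonal entries (1,1,1,1,1,1,1,1,1,1,1,1,1,1,1,1).

The boundary map ∂_3: C_3 → C_2 sends each 3-simplex σ to the alternating sum Σ_i (−1)^i (σ with its i-th vertex removed). For instance
  ∂DGJP = GJP − DJP + DGP − DGJ.
This gives a 18×1 integer matrix of rank 1; reducing to Smith normal form yields diagonal entries (1).

Reading off H_k = ker ∂_k / im ∂_{k+1}:

  H_0: rank C_0 − rank ∂_1 = 11 − 9 = 2, and the invariant factors of ∂_1 are all 1, so H_0 ≅ Z^2.
  H_1: rank ker ∂_1 − rank ∂_2 = (27 − 9) − 16 = 2, and the invariant factors of ∂_2 are all 1, so H_1 ≅ Z^2.
  H_2: rank ker ∂_2 − rank ∂_3 = (18 − 16) − 1 = 1, and the invariant factors of ∂_3 are all 1, so H_2 ≅ Z.
  H_3: rank ker ∂_3 − rank ∂_4 = (1 − 1) − 0 = 0, and there is no ∂_4, so H_3 ≅ 0.

As a check, the Euler characteristic is 11 − 27 + 18 − 1 = 1, which agrees with 2 − 2 + 1 − 0 = 1.

H_0 = Z^2,  H_1 = Z^2,  H_2 = Z,  H_3 = 0.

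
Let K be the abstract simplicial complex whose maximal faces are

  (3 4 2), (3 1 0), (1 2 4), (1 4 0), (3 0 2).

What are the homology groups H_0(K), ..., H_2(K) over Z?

We work with the vertex ordering 0 < 1 < 2 < 3 < 4. The simplices of K, each written with vertices in increasing order, are:

  0-simplices (5): [0], [1], [2], [3], [4]
  1-simplices (10): [0,1], [0,2], [0,3], [0,4], [1,2], [1,3], [1,4], [2,3], [2,4], [3,4]
  2-simplices (5): [0,1,3], [0,1,4], [0,2,3], [1,2,4], [2,3,4]

Hence C_0 ≅ Z^5, C_1 ≅ Z^10, C_2 ≅ Z^5.

∂_1: C_1 → C_0 maps an edge to its endpoints' difference, ∂[p,q] = q − p. For instance
  ∂[2,3] = [3] − [2].
The 5×10 boundary matrix has rank 4 and Smith normal form diag(1,1,1,1).

∂_2: C_2 → C_1 maps a triangle to the signed sum of its edges. For instance
  ∂[0,1,3] = [1,3] − [0,3] + [0,1],
  ∂[0,2,3] = [2,3] − [0,3] + [0,2].
The 10×5 boundary matrix has rank 5 and Smith normal form diag(1,1,1,1,1).

From H_k ≅ ker(∂_k) / im(∂_{k+1}) we obtain:

  H_0: rank C_0 − rank ∂_1 = 5 − 4 = 1, and the invariant factors of ∂_1 are all 1, so H_0 ≅ Z.
  H_1: rank ker ∂_1 − rank ∂_2 = (10 − 4) − 5 = 1, and the invariant factors of ∂_2 are all 1, so H_1 ≅ Z.
  H_2: rank ker ∂_2 − rank ∂_3 = (5 − 5) − 0 = 0, and there is no ∂_3, so H_2 ≅ 0.

(K is a triangulation of the Möbius band.)

H_0 ≅ Z,  H_1 ≅ Z,  H_2 = 0.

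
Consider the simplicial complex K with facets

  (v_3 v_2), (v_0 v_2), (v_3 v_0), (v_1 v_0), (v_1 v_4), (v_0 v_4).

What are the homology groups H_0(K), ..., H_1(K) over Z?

H_0 ≅ Z,  H_1 ≅ Z^2.

We work with the vertex ordering v_0 < v_1 < v_2 < v_3 < v_4. The simplices of K, each written with vertices in increasing order, are:

  0-simplices (5): [v_0], [v_1], [v_2], [v_3], [v_4]
  1-simplices (6): [v_0,v_1], [v_0,v_2], [v_0,v_3], [v_0,v_4], [v_1,v_4], [v_2,v_3]

Hence C_0 ≅ Z^5, C_1 ≅ Z^6.

Boundary ∂_1: C_1 → C_0 sends each edge [p,q] (with p < q) to q − p. For instance
  ∂[v_0,v_4] = [v_4] − [v_0].
This gives a 5×6 integer matrix of rank 4; reducing to Smith normal form yields diagonal entries (1,1,1,1).

Reading off H_k = ker ∂_k / im ∂_{k+1}:

  H_0: rank C_0 − rank ∂_1 = 5 − 4 = 1, and the invariant factors of ∂_1 are all 1, so H_0 = Z.
  H_1: rank ker ∂_1 − rank ∂_2 = (6 − 4) − 0 = 2, and there is no ∂_2, so H_1 = Z^2.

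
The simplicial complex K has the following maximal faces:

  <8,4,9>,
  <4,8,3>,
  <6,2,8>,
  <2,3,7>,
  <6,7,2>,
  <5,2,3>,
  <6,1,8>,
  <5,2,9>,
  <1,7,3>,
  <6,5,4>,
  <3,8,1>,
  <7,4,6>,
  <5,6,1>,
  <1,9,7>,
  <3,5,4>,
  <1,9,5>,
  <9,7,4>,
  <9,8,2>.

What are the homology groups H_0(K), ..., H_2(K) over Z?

H_0 = Z,  H_1 = Z^2,  H_2 = Z.

We work with the vertex ordering 1 < 2 < 3 < 4 < 5 < 6 < 7 < 8 < 9. The simplices of K, each written with vertices in increasing order, are:

  0-simplices (9): [1], [2], [3], [4], [5], [6], [7], [8], [9]
  1-simplices (27): (27 of them)
  2-simplices (18): [1,3,7], [1,3,8], [1,5,6], [1,5,9], [1,6,8], [1,7,9], [2,3,5], [2,3,7], [2,5,9], [2,6,7], [2,6,8], [2,8,9], [3,4,5], [3,4,8], [4,5,6], [4,6,7], [4,7,9], [4,8,9]

giving chain groups C_0 ≅ Z^9, C_1 ≅ Z^27, C_2 ≅ Z^18.

∂_1: C_1 → C_0 sends each edge [p,q] (with p < q) to q − p. For instance
  ∂[3,7] = [7] − [3].
This gives a 9×27 integer matrix of rank 8; reducing to Smith normal form yields diagonal entries (1,1,1,1,1,1,1,1).

Boundary ∂_2: C_2 → C_1 maps a triangle to the signed sum of its edges. For instance
  ∂[1,7,9] = [7,9] − [1,9] + [1,7],
  ∂[3,4,8] = [4,8] − [3,8] + [3,4].
The 27×18 boundary matrix has rank 17 and Smith normal form diag(1,1,1,1,1,1,1,1,1,1,1,1,1,1,1,1,1).

Computing H_k = (kernel of ∂_k) / (image of ∂_{k+1}):

  H_0: rank C_0 − rank ∂_1 = 9 − 8 = 1, and the invariant factors of ∂_1 are all 1, so H_0 ≅ Z.
  H_1: rank ker ∂_1 − rank ∂_2 = (27 − 8) − 17 = 2, and the invariant factors of ∂_2 are all 1, so H_1 ≅ Z^2.
  H_2: rank ker ∂_2 − rank ∂_3 = (18 − 17) − 0 = 1, and there is no ∂_3, so H_2 ≅ Z.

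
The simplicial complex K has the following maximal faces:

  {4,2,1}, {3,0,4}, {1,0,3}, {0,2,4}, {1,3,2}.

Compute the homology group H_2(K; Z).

H_2 ≅ 0.

We work with the vertex ordering 0 < 1 < 2 < 3 < 4. The simplices of K, each written with vertices in increasing order, are:

  0-simplices (5): [0], [1], [2], [3], [4]
  1-simplices (10): [0,1], [0,2], [0,3], [0,4], [1,2], [1,3], [1,4], [2,3], [2,4], [3,4]
  2-simplices (5): [0,1,3], [0,2,4], [0,3,4], [1,2,3], [1,2,4]

Hence C_0 ≅ Z^5, C_1 ≅ Z^10, C_2 ≅ Z^5.

Boundary ∂_1: C_1 → C_0 maps an edge to its endpoints' difference, ∂[p,q] = q − p. For instance
  ∂[0,3] = [3] − [0].
This gives a 5×10 integer matrix of rank 4; reducing to Smith normal form yields diagonal entries (1,1,1,1).

∂_2: C_2 → C_1 sends each 2-simplex [p,q,r] to [q,r] − [p,r] + [p,q]. For instance
  ∂[1,2,4] = [2,4] − [1,4] + [1,2],
  ∂[0,1,3] = [1,3] − [0,3] + [0,1].
As a 10×5 matrix over Z this has rank 5, with invariant factors (1,1,1,1,1).

From H_k ≅ ker(∂_k) / im(∂_{k+1}) we obtain:

  H_2: rank ker ∂_2 − rank ∂_3 = (5 − 5) − 0 = 0, and there is no ∂_3, so H_2 = 0.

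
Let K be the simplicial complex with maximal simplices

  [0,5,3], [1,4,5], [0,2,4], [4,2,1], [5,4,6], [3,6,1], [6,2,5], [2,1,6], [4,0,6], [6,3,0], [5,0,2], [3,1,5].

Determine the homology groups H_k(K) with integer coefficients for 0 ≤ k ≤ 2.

Take the total order 0 < 1 < 2 < 3 < 4 < 5 < 6 on the vertex set. Then K (dimension 2) consists of the simplices:

  0-simplices (7): [0], [1], [2], [3], [4], [5], [6]
  1-simplices (18): [0,2], [0,3], [0,4], [0,5], [0,6], [1,2], [1,3], [1,4], [1,5], [1,6], [2,4], [2,5], [2,6], [3,5], [3,6], [4,5], [4,6], [5,6]
  2-simplices (12): [0,2,4], [0,2,5], [0,3,5], [0,3,6], [0,4,6], [1,2,4], [1,2,6], [1,3,5], [1,3,6], [1,4,5], [2,5,6], [4,5,6]

so the chain groups are C_0 ≅ Z^7, C_1 ≅ Z^18, C_2 ≅ Z^12.

Boundary ∂_1: C_1 → C_0 is given by ∂[p,q] = [q] − [p]. For instance
  ∂[5,6] = [6] − [5].
The 7×18 boundary matrix has rank 6 and Smith normal form diag(1,1,1,1,1,1).

Boundary ∂_2: C_2 → C_1 maps a triangle to the signed sum of its edges. For instance
  ∂[4,5,6] = [5,6] − [4,6] + [4,5],
  ∂[1,2,4] = [2,4] − [1,4] + [1,2].
This gives a 18×12 integer matrix of rank 12; reducing to Smith normal form yields diagonal entries (1,1,1,1,1,1,1,1,1,1,1,2).

Now H_k = ker ∂_k / im ∂_{k+1}, so:

  H_0: rank C_0 − rank ∂_1 = 7 − 6 = 1, and the invariant factors of ∂_1 are all 1, so H_0 = Z.
  H_1: rank ker ∂_1 − rank ∂_2 = (18 − 6) − 12 = 0, and ∂_2 has invariant factor 2 > 1, so H_1 = Z/2.
  H_2: rank ker ∂_2 − rank ∂_3 = (12 − 12) − 0 = 0, and there is no ∂_3, so H_2 = 0.

H_0 ≅ Z,  H_1 ≅ Z/2,  H_2 = 0.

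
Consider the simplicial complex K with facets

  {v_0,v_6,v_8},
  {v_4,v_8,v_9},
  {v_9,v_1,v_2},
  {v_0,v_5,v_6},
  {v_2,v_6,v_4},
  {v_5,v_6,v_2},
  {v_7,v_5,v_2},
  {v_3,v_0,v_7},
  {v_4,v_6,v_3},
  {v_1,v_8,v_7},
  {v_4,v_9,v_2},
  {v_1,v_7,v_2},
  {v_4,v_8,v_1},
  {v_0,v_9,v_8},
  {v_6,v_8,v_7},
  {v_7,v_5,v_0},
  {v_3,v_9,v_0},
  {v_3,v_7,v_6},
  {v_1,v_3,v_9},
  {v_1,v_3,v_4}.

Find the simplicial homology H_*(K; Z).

H_0 ≅ Z,  H_1 ≅ Z ⊕ Z/2Z,  H_2 = 0.

Fix the vertex order v_0 < v_1 < v_2 < v_3 < v_4 < v_5 < v_6 < v_7 < v_8 < v_9 and write every simplex with vertices in increasing order. Then dim K = 2 and the simplices of K are:

  0-simplices (10): [v_0], [v_1], [v_2], [v_3], [v_4], [v_5], [v_6], [v_7], [v_8], [v_9]
  1-simplices (30): (30 of them)
  2-simplices (20): (20 of them)

so the chain groups are C_0 ≅ Z^10, C_1 ≅ Z^30, C_2 ≅ Z^20.

The boundary map ∂_1: C_1 → C_0 sends each edge [p,q] (with p < q) to q − p. For instance
  ∂[v_2,v_9] = [v_9] − [v_2].
The resulting 10×30 matrix has rank 9, and its Smith normal form has invariant factors (1,1,1,1,1,1,1,1,1).

The boundary map ∂_2: C_2 → C_1 maps a triangle to the signed sum of its edges. For instance
  ∂[v_1,v_7,v_8] = [v_7,v_8] − [v_1,v_8] + [v_1,v_7],
  ∂[v_2,v_5,v_7] = [v_5,v_7] − [v_2,v_7] + [v_2,v_5].
The 30×20 boundary matrix has rank 20 and Smith normal form diag(1,1,1,1,1,1,1,1,1,1,1,1,1,1,1,1,1,1,1,2).

Computing H_k = (kernel of ∂_k) / (image of ∂_{k+1}):

  H_0: rank C_0 − rank ∂_1 = 10 − 9 = 1, and the invariant factors of ∂_1 are all 1, so H_0 ≅ Z.
  H_1: rank ker ∂_1 − rank ∂_2 = (30 − 9) − 20 = 1, and ∂_2 has invariant factor 2 > 1, so H_1 ≅ Z ⊕ Z/2Z.
  H_2: rank ker ∂_2 − rank ∂_3 = (20 − 20) − 0 = 0, and there is no ∂_3, so H_2 ≅ 0.

As a check, the Euler characteristic is 10 − 30 + 20 = 0, which agrees with 1 − 1 + 0 = 0.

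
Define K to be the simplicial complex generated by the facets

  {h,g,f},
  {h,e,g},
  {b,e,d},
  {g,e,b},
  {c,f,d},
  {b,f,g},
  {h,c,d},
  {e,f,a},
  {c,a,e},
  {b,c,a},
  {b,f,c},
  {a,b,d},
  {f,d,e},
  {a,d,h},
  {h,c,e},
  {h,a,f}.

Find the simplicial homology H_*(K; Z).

We work with the vertex ordering a < b < c < d < e < f < g < h. The simplices of K, each written with vertices in increasing order, are:

  0-simplices (8): a, b, c, d, e, f, g, h
  1-simplices (24): ab, ac, ad, ae, af, ah, bc, bd, be, bf, bg, cd, ce, cf, ch, de, df, dh, ef, eg, eh, fg, fh, gh
  2-simplices (16): abc, abd, ace, adh, aef, afh, bcf, bde, beg, bfg, cdf, cdh, ceh, def, egh, fgh

giving chain groups C_0 ≅ Z^8, C_1 ≅ Z^24, C_2 ≅ Z^16.

Boundary ∂_1: C_1 → C_0 maps an edge to its endpoints' difference, ∂[p,q] = q − p. For instance
  ∂bf = f − b.
The resulting 8×24 matrix has rank 7, and its Smith normal form has invariant factors (1,1,1,1,1,1,1).

∂_2: C_2 → C_1 sends each 2-simplex [p,q,r] to [q,r] − [p,r] + [p,q]. For instance
  ∂bfg = fg − bg + bf,
  ∂beg = eg − bg + be.
The 24×16 boundary matrix has rank 15 and Smith normal form diag(1,1,1,1,1,1,1,1,1,1,1,1,1,1,1).

Computing H_k = (kernel of ∂_k) / (image of ∂_{k+1}):

  H_0: rank C_0 − rank ∂_1 = 8 − 7 = 1, and the invariant factors of ∂_1 are all 1, so H_0 = Z.
  H_1: rank ker ∂_1 − rank ∂_2 = (24 − 7) − 15 = 2, and the invariant factors of ∂_2 are all 1, so H_1 = Z^2.
  H_2: rank ker ∂_2 − rank ∂_3 = (16 − 15) − 0 = 1, and there is no ∂_3, so H_2 = Z.

As a check, the Euler characteristic is 8 − 24 + 16 = 0, which agrees with 1 − 2 + 1 = 0.
(K is a triangulation of the torus T^2.)

H_0 = Z,  H_1 = Z^2,  H_2 = Z.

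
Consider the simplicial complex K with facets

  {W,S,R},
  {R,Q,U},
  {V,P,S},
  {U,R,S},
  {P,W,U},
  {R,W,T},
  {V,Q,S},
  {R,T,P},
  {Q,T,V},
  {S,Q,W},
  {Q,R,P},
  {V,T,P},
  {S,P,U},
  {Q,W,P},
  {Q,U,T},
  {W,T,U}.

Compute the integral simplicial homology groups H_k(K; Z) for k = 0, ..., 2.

Order the vertices as P < Q < R < S < T < U < V < W. Listing each simplex with vertices in this order, K has dimension 2 with simplices:

  0-simplices (8): P, Q, R, S, T, U, V, W
  1-simplices (24): PQ, PR, PS, PT, PU, PV, PW, QR, QS, QT, QU, QV, QW, RS, RT, RU, RW, SU, SV, SW, TU, TV, TW, UW
  2-simplices (16): PQR, PQW, PRT, PSU, PSV, PTV, PUW, QRU, QSV, QSW, QTU, QTV, RSU, RSW, RTW, TUW

Hence C_0 ≅ Z^8, C_1 ≅ Z^24, C_2 ≅ Z^16.

The boundary map ∂_1: C_1 → C_0 is given by ∂[p,q] = [q] − [p]. For instance
  ∂QU = U − Q.
The resulting 8×24 matrix has rank 7, and its Smith normal form has invariant factors (1,1,1,1,1,1,1).

Boundary ∂_2: C_2 → C_1 sends each 2-simplex [p,q,r] to [q,r] − [p,r] + [p,q]. For instance
  ∂QTV = TV − QV + QT,
  ∂PSV = SV − PV + PS.
The resulting 24×16 matrix has rank 15, and its Smith normal form has invariant factors (1,1,1,1,1,1,1,1,1,1,1,1,1,1,1).

Computing H_k = (kernel of ∂_k) / (image of ∂_{k+1}):

  H_0: rank C_0 − rank ∂_1 = 8 − 7 = 1, and the invariant factors of ∂_1 are all 1, so H_0 = Z.
  H_1: rank ker ∂_1 − rank ∂_2 = (24 − 7) − 15 = 2, and the invariant factors of ∂_2 are all 1, so H_1 = Z^2.
  H_2: rank ker ∂_2 − rank ∂_3 = (16 − 15) − 0 = 1, and there is no ∂_3, so H_2 = Z.

H_0 = Z,  H_1 = Z^2,  H_2 = Z.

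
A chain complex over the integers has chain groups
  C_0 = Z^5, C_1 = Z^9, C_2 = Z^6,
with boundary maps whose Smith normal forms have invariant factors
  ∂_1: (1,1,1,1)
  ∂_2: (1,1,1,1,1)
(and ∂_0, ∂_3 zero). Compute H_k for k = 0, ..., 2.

H_0: b_0 = 5 − 0 − 4 = 1; torsion from ∂_1 factors > 1: none. So H_0 ≅ Z.
H_1: b_1 = 9 − 4 − 5 = 0; torsion from ∂_2 factors > 1: none. So H_1 ≅ 0.
H_2: b_2 = 6 − 5 − 0 = 1; torsion from ∂_3 factors > 1: none. So H_2 ≅ Z.

H_0 ≅ Z,  H_1 = 0,  H_2 ≅ Z.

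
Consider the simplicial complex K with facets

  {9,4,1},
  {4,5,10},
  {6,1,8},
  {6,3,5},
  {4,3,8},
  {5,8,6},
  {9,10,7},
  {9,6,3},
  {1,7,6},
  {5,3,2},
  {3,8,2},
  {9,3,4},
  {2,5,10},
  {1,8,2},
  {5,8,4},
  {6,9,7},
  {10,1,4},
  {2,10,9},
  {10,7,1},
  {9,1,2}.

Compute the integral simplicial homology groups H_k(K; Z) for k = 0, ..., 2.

Order the vertices as 1 < 2 < 3 < 4 < 5 < 6 < 7 < 8 < 9 < 10. Listing each simplex with vertices in this order, K has dimension 2 with simplices:

  0-simplices (10): [1], [2], [3], [4], [5], [6], [7], [8], [9], [10]
  1-simplices (30): (30 of them)
  2-simplices (20): (20 of them)

Hence C_0 ≅ Z^10, C_1 ≅ Z^30, C_2 ≅ Z^20.

Boundary ∂_1: C_1 → C_0 is given by ∂[p,q] = [q] − [p]. For instance
  ∂[5,8] = [8] − [5].
As a 10×30 matrix over Z this has rank 9, with invariant factors (1,1,1,1,1,1,1,1,1).

∂_2: C_2 → C_1 sends each 2-simplex [p,q,r] to [q,r] − [p,r] + [p,q]. For instance
  ∂[2,5,10] = [5,10] − [2,10] + [2,5],
  ∂[4,5,8] = [5,8] − [4,8] + [4,5].
The resulting 30×20 matrix has rank 20, and its Smith normal form has invariant factors (1,1,1,1,1,1,1,1,1,1,1,1,1,1,1,1,1,1,1,2).

From H_k ≅ ker(∂_k) / im(∂_{k+1}) we obtain:

  H_0: rank C_0 − rank ∂_1 = 10 − 9 = 1, and the invariant factors of ∂_1 are all 1, so H_0 = Z.
  H_1: rank ker ∂_1 − rank ∂_2 = (30 − 9) − 20 = 1, and ∂_2 has invariant factor 2 > 1, so H_1 = Z ⊕ Z/2Z.
  H_2: rank ker ∂_2 − rank ∂_3 = (20 − 20) − 0 = 0, and there is no ∂_3, so H_2 = 0.

As a check, the Euler characteristic is 10 − 30 + 20 = 0, which agrees with 1 − 1 + 0 = 0.

H_0 ≅ Z,  H_1 ≅ Z ⊕ Z/2Z,  H_2 = 0.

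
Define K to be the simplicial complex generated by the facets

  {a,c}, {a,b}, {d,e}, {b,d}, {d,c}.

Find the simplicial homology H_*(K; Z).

H_0 = Z,  H_1 = Z.

Take the total order a < b < c < d < e on the vertex set. Then K (dimension 1) consists of the simplices:

  0-simplices (5): a, b, c, d, e
  1-simplices (5): ab, ac, bd, cd, de

so the chain groups are C_0 ≅ Z^5, C_1 ≅ Z^5.

Boundary ∂_1: C_1 → C_0 sends each edge [p,q] (with p < q) to q − p.
The 5×5 boundary matrix has rank 4 and Smith normal form diag(1,1,1,1).

Now H_k = ker ∂_k / im ∂_{k+1}, so:

  H_0: rank C_0 − rank ∂_1 = 5 − 4 = 1, and the invariant factors of ∂_1 are all 1, so H_0 ≅ Z.
  H_1: rank ker ∂_1 − rank ∂_2 = (5 − 4) − 0 = 1, and there is no ∂_2, so H_1 ≅ Z.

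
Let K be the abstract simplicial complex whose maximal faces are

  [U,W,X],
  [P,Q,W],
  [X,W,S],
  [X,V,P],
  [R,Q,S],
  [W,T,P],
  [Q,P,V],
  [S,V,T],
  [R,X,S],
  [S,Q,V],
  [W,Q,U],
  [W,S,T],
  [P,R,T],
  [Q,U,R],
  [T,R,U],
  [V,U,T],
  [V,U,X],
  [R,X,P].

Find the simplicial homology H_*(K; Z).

H_0 ≅ Z,  H_1 ≅ Z^2,  H_2 ≅ Z.

We work with the vertex ordering P < Q < R < S < T < U < V < W < X. The simplices of K, each written with vertices in increasing order, are:

  0-simplices (9): P, Q, R, S, T, U, V, W, X
  1-simplices (27): PQ, PR, PT, PV, PW, PX, QR, QS, QU, QV, QW, RS, RT, RU, RX, ST, SV, SW, SX, TU, TV, TW, UV, UW, UX, VX, WX
  2-simplices (18): PQV, PQW, PRT, PRX, PTW, PVX, QRS, QRU, QSV, QUW, RSX, RTU, STV, STW, SWX, TUV, UVX, UWX

so the chain groups are C_0 ≅ Z^9, C_1 ≅ Z^27, C_2 ≅ Z^18.

Boundary ∂_1: C_1 → C_0 sends each edge [p,q] (with p < q) to q − p. For instance
  ∂PV = V − P.
This gives a 9×27 integer matrix of rank 8; reducing to Smith normal form yields diagonal entries (1,1,1,1,1,1,1,1).

Boundary ∂_2: C_2 → C_1 acts by ∂[p,q,r] = [q,r] − [p,r] + [p,q]. For instance
  ∂PRX = RX − PX + PR,
  ∂QRS = RS − QS + QR.
As a 27×18 matrix over Z this has rank 17, with invariant factors (1,1,1,1,1,1,1,1,1,1,1,1,1,1,1,1,1).

Now H_k = ker ∂_k / im ∂_{k+1}, so:

  H_0: rank C_0 − rank ∂_1 = 9 − 8 = 1, and the invariant factors of ∂_1 are all 1, so H_0 = Z.
  H_1: rank ker ∂_1 − rank ∂_2 = (27 − 8) − 17 = 2, and the invariant factors of ∂_2 are all 1, so H_1 = Z^2.
  H_2: rank ker ∂_2 − rank ∂_3 = (18 − 17) − 0 = 1, and there is no ∂_3, so H_2 = Z.

(K is a triangulation of the torus T^2.)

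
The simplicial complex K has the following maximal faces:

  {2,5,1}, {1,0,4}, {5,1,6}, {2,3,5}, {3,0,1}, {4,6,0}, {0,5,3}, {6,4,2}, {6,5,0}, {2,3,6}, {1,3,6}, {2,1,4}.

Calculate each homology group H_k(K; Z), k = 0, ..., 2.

Take the total order 0 < 1 < 2 < 3 < 4 < 5 < 6 on the vertex set. Then K (dimension 2) consists of the simplices:

  0-simplices (7): [0], [1], [2], [3], [4], [5], [6]
  1-simplices (18): [0,1], [0,3], [0,4], [0,5], [0,6], [1,2], [1,3], [1,4], [1,5], [1,6], [2,3], [2,4], [2,5], [2,6], [3,5], [3,6], [4,6], [5,6]
  2-simplices (12): [0,1,3], [0,1,4], [0,3,5], [0,4,6], [0,5,6], [1,2,4], [1,2,5], [1,3,6], [1,5,6], [2,3,5], [2,3,6], [2,4,6]

so the chain groups are C_0 ≅ Z^7, C_1 ≅ Z^18, C_2 ≅ Z^12.

∂_1: C_1 → C_0 sends each edge [p,q] (with p < q) to q − p.
The resulting 7×18 matrix has rank 6, and its Smith normal form has invariant factors (1,1,1,1,1,1).

Boundary ∂_2: C_2 → C_1 acts by ∂[p,q,r] = [q,r] − [p,r] + [p,q]. For instance
  ∂[1,2,4] = [2,4] − [1,4] + [1,2],
  ∂[2,3,5] = [3,5] − [2,5] + [2,3].
The resulting 18×12 matrix has rank 12, and its Smith normal form has invariant factors (1,1,1,1,1,1,1,1,1,1,1,2).

Now H_k = ker ∂_k / im ∂_{k+1}, so:

  H_0: rank C_0 − rank ∂_1 = 7 − 6 = 1, and the invariant factors of ∂_1 are all 1, so H_0 = Z.
  H_1: rank ker ∂_1 − rank ∂_2 = (18 − 6) − 12 = 0, and ∂_2 has invariant factor 2 > 1, so H_1 = Z/2.
  H_2: rank ker ∂_2 − rank ∂_3 = (12 − 12) − 0 = 0, and there is no ∂_3, so H_2 = 0.

As a check, the Euler characteristic is 7 − 18 + 12 = 1, which agrees with 1 − 0 + 0 = 1.

H_0 ≅ Z,  H_1 ≅ Z/2,  H_2 = 0.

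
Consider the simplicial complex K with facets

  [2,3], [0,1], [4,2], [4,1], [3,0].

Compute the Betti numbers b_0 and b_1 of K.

We work with the vertex ordering 0 < 1 < 2 < 3 < 4. The simplices of K, each written with vertices in increasing order, are:

  0-simplices (5): [0], [1], [2], [3], [4]
  1-simplices (5): [0,1], [0,3], [1,4], [2,3], [2,4]

Hence C_0 ≅ Z^5, C_1 ≅ Z^5.

∂_1: C_1 → C_0 sends each edge [p,q] (with p < q) to q − p. For instance
  ∂[0,1] = [1] − [0].
The resulting 5×5 matrix has rank 4, and its Smith normal form has invariant factors (1,1,1,1).

From H_k ≅ ker(∂_k) / im(∂_{k+1}) we obtain:

  H_0: rank C_0 − rank ∂_1 = 5 − 4 = 1, and the invariant factors of ∂_1 are all 1, so H_0 = Z.
  H_1: rank ker ∂_1 − rank ∂_2 = (5 − 4) − 0 = 1, and there is no ∂_2, so H_1 = Z.

Hence the Betti numbers are b_0 = 1, b_1 = 1.

b_0 = 1, b_1 = 1.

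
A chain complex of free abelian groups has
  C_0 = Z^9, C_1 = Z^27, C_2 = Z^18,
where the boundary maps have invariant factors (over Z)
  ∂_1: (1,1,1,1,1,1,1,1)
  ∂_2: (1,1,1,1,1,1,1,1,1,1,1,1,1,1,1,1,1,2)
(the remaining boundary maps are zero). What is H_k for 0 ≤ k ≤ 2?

H_0 ≅ Z,  H_1 ≅ Z ⊕ Z/2Z,  H_2 = 0.

H_0: b_0 = 9 − 0 − 8 = 1; torsion from ∂_1 factors > 1: none. So H_0 ≅ Z.
H_1: b_1 = 27 − 8 − 18 = 1; torsion from ∂_2 factors > 1: [2]. So H_1 ≅ Z ⊕ Z/2Z.
H_2: b_2 = 18 − 18 − 0 = 0; torsion from ∂_3 factors > 1: none. So H_2 ≅ 0.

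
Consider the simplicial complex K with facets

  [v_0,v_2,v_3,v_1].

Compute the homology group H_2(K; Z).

H_2 = 0.

K has 4 vertices, 6 edges, 4 triangles, 1 3-simplex.
rank ∂_2 = 3, rank ∂_3 = 1 ⇒ b_2 = 4 − 3 − 1 = 0; all invariant factors of ∂_3 are 1 so no torsion. So H_2 ≅ 0.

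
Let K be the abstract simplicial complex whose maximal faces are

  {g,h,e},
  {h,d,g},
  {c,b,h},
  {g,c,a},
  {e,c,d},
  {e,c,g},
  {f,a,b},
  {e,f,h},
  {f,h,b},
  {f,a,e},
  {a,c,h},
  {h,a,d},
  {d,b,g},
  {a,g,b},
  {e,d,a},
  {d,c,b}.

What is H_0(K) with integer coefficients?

Fix the vertex order a < b < c < d < e < f < g < h and write every simplex with vertices in increasing order. Then dim K = 2 and the simplices of K are:

  0-simplices (8): a, b, c, d, e, f, g, h
  1-simplices (24): ab, ac, ad, ae, af, ag, ah, bc, bd, bf, bg, bh, cd, ce, cg, ch, de, dg, dh, ef, eg, eh, fh, gh
  2-simplices (16): abf, abg, acg, ach, ade, adh, aef, bcd, bch, bdg, bfh, cde, ceg, dgh, efh, egh

giving chain groups C_0 ≅ Z^8, C_1 ≅ Z^24, C_2 ≅ Z^16.

∂_1: C_1 → C_0 maps an edge to its endpoints' difference, ∂[p,q] = q − p.
This gives a 8×24 integer matrix of rank 7; reducing to Smith normal form yields diagonal entries (1,1,1,1,1,1,1).

Boundary ∂_2: C_2 → C_1 maps a triangle to the signed sum of its edges. For instance
  ∂abf = bf − af + ab,
  ∂efh = fh − eh + ef.
As a 24×16 matrix over Z this has rank 15, with invariant factors (1,1,1,1,1,1,1,1,1,1,1,1,1,1,1).

From H_k ≅ ker(∂_k) / im(∂_{k+1}) we obtain:

  H_0: rank C_0 − rank ∂_1 = 8 − 7 = 1, and the invariant factors of ∂_1 are all 1, so H_0 ≅ Z.

H_0 ≅ Z.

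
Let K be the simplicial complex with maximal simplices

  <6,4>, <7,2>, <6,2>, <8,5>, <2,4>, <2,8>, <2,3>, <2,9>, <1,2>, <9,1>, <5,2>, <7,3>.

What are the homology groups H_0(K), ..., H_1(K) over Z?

We work with the vertex ordering 1 < 2 < 3 < 4 < 5 < 6 < 7 < 8 < 9. The simplices of K, each written with vertices in increasing order, are:

  0-simplices (9): [1], [2], [3], [4], [5], [6], [7], [8], [9]
  1-simplices (12): [1,2], [1,9], [2,3], [2,4], [2,5], [2,6], [2,7], [2,8], [2,9], [3,7], [4,6], [5,8]

giving chain groups C_0 ≅ Z^9, C_1 ≅ Z^12.

The boundary map ∂_1: C_1 → C_0 sends each edge [p,q] (with p < q) to q − p. For instance
  ∂[2,3] = [3] − [2].
As a 9×12 matrix over Z this has rank 8, with invariant factors (1,1,1,1,1,1,1,1).

Now H_k = ker ∂_k / im ∂_{k+1}, so:

  H_0: rank C_0 − rank ∂_1 = 9 − 8 = 1, and the invariant factors of ∂_1 are all 1, so H_0 = Z.
  H_1: rank ker ∂_1 − rank ∂_2 = (12 − 8) − 0 = 4, and there is no ∂_2, so H_1 = Z^4.

As a check, the Euler characteristic is 9 − 12 = -3, which agrees with 1 − 4 = -3.
(K is a triangulation of a wedge of 4 circles.)

H_0 ≅ Z,  H_1 ≅ Z^4.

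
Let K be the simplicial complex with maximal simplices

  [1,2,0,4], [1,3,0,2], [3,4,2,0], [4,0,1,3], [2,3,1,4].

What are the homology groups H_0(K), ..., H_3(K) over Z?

H_0 ≅ Z,  H_1 = 0,  H_2 = 0,  H_3 ≅ Z.

Fix the vertex order 0 < 1 < 2 < 3 < 4 and write every simplex with vertices in increasing order. Then dim K = 3 and the simplices of K are:

  0-simplices (5): [0], [1], [2], [3], [4]
  1-simplices (10): [0,1], [0,2], [0,3], [0,4], [1,2], [1,3], [1,4], [2,3], [2,4], [3,4]
  2-simplices (10): [0,1,2], [0,1,3], [0,1,4], [0,2,3], [0,2,4], [0,3,4], [1,2,3], [1,2,4], [1,3,4], [2,3,4]
  3-simplices (5): [0,1,2,3], [0,1,2,4], [0,1,3,4], [0,2,3,4], [1,2,3,4]

so the chain groups are C_0 ≅ Z^5, C_1 ≅ Z^10, C_2 ≅ Z^10, C_3 ≅ Z^5.

Boundary ∂_1: C_1 → C_0 sends each edge [p,q] (with p < q) to q − p.
The 5×10 boundary matrix has rank 4 and Smith normal form diag(1,1,1,1).

The boundary map ∂_2: C_2 → C_1 maps a triangle to the signed sum of its edges. For instance
  ∂[1,3,4] = [3,4] − [1,4] + [1,3],
  ∂[0,1,2] = [1,2] − [0,2] + [0,1].
This gives a 10×10 integer matrix of rank 6; reducing to Smith normal form yields diagonal entries (1,1,1,1,1,1).

The boundary map ∂_3: C_3 → C_2 sends each 3-simplex σ to the alternating sum Σ_i (−1)^i (σ with its i-th vertex removed). For instance
  ∂[0,1,3,4] = [1,3,4] − [0,3,4] + [0,1,4] − [0,1,3],
  ∂[0,1,2,4] = [1,2,4] − [0,2,4] + [0,1,4] − [0,1,2].
The resulting 10×5 matrix has rank 4, and its Smith normal form has invariant factors (1,1,1,1).

Now H_k = ker ∂_k / im ∂_{k+1}, so:

  H_0: rank C_0 − rank ∂_1 = 5 − 4 = 1, and the invariant factors of ∂_1 are all 1, so H_0 ≅ Z.
  H_1: rank ker ∂_1 − rank ∂_2 = (10 − 4) − 6 = 0, and the invariant factors of ∂_2 are all 1, so H_1 ≅ 0.
  H_2: rank ker ∂_2 − rank ∂_3 = (10 − 6) − 4 = 0, and the invariant factors of ∂_3 are all 1, so H_2 ≅ 0.
  H_3: rank ker ∂_3 − rank ∂_4 = (5 − 4) − 0 = 1, and there is no ∂_4, so H_3 ≅ Z.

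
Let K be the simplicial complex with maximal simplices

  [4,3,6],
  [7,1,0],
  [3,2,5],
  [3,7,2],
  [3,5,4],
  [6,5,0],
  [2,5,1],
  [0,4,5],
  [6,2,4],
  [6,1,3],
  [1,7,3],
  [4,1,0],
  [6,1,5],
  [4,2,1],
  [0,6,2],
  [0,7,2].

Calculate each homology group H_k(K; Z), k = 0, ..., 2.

H_0 = Z,  H_1 = Z^2,  H_2 = Z.

Take the total order 0 < 1 < 2 < 3 < 4 < 5 < 6 < 7 on the vertex set. Then K (dimension 2) consists of the simplices:

  0-simplices (8): [0], [1], [2], [3], [4], [5], [6], [7]
  1-simplices (24): (24 of them)
  2-simplices (16): [0,1,4], [0,1,7], [0,2,6], [0,2,7], [0,4,5], [0,5,6], [1,2,4], [1,2,5], [1,3,6], [1,3,7], [1,5,6], [2,3,5], [2,3,7], [2,4,6], [3,4,5], [3,4,6]

Hence C_0 ≅ Z^8, C_1 ≅ Z^24, C_2 ≅ Z^16.

Boundary ∂_1: C_1 → C_0 is given by ∂[p,q] = [q] − [p].
This gives a 8×24 integer matrix of rank 7; reducing to Smith normal form yields diagonal entries (1,1,1,1,1,1,1).

Boundary ∂_2: C_2 → C_1 maps a triangle to the signed sum of its edges. For instance
  ∂[0,2,7] = [2,7] − [0,7] + [0,2],
  ∂[2,4,6] = [4,6] − [2,6] + [2,4].
As a 24×16 matrix over Z this has rank 15, with invariant factors (1,1,1,1,1,1,1,1,1,1,1,1,1,1,1).

Reading off H_k = ker ∂_k / im ∂_{k+1}:

  H_0: rank C_0 − rank ∂_1 = 8 − 7 = 1, and the invariant factors of ∂_1 are all 1, so H_0 = Z.
  H_1: rank ker ∂_1 − rank ∂_2 = (24 − 7) − 15 = 2, and the invariant factors of ∂_2 are all 1, so H_1 = Z^2.
  H_2: rank ker ∂_2 − rank ∂_3 = (16 − 15) − 0 = 1, and there is no ∂_3, so H_2 = Z.

(K is a triangulation of the torus T^2.)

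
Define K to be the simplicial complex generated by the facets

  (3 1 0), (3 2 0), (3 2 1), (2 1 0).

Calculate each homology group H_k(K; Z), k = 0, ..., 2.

K has 4 vertices, 6 edges, 4 triangles.
rank ∂_0 = 0, rank ∂_1 = 3 ⇒ b_0 = 4 − 0 − 3 = 1; all invariant factors of ∂_1 are 1 so no torsion. So H_0 = Z.
rank ∂_1 = 3, rank ∂_2 = 3 ⇒ b_1 = 6 − 3 − 3 = 0; all invariant factors of ∂_2 are 1 so no torsion. So H_1 = 0.
rank ∂_2 = 3, rank ∂_3 = 0 ⇒ b_2 = 4 − 3 − 0 = 1. So H_2 = Z.

H_0 = Z,  H_1 = 0,  H_2 = Z.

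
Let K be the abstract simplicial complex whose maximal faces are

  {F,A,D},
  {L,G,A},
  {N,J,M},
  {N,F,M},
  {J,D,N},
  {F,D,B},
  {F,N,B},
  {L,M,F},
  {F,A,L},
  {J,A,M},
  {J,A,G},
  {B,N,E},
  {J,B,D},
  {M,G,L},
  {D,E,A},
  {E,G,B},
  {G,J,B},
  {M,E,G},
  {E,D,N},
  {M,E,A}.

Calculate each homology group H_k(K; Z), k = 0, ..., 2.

H_0 ≅ Z,  H_1 ≅ Z × Z/2,  H_2 = 0.

We work with the vertex ordering A < B < D < E < F < G < J < L < M < N. The simplices of K, each written with vertices in increasing order, are:

  0-simplices (10): A, B, D, E, F, G, J, L, M, N
  1-simplices (30): AD, AE, AF, AG, AJ, AL, AM, BD, BE, BF, BG, BJ, BN, DE, DF, DJ, DN, EG, EM, EN, FL, FM, FN, GJ, GL, GM, JM, JN, LM, MN
  2-simplices (20): ADE, ADF, AEM, AFL, AGJ, AGL, AJM, BDF, BDJ, BEG, BEN, BFN, BGJ, DEN, DJN, EGM, FLM, FMN, GLM, JMN

so the chain groups are C_0 ≅ Z^10, C_1 ≅ Z^30, C_2 ≅ Z^20.

∂_1: C_1 → C_0 is given by ∂[p,q] = [q] − [p]. For instance
  ∂AG = G − A.
As a 10×30 matrix over Z this has rank 9, with invariant factors (1,1,1,1,1,1,1,1,1).

The boundary map ∂_2: C_2 → C_1 sends each 2-simplex [p,q,r] to [q,r] − [p,r] + [p,q]. For instance
  ∂AGL = GL − AL + AG,
  ∂AJM = JM − AM + AJ.
As a 30×20 matrix over Z this has rank 20, with invariant factors (1,1,1,1,1,1,1,1,1,1,1,1,1,1,1,1,1,1,1,2).

Reading off H_k = ker ∂_k / im ∂_{k+1}:

  H_0: rank C_0 − rank ∂_1 = 10 − 9 = 1, and the invariant factors of ∂_1 are all 1, so H_0 ≅ Z.
  H_1: rank ker ∂_1 − rank ∂_2 = (30 − 9) − 20 = 1, and ∂_2 has invariant factor 2 > 1, so H_1 ≅ Z × Z/2.
  H_2: rank ker ∂_2 − rank ∂_3 = (20 − 20) − 0 = 0, and there is no ∂_3, so H_2 ≅ 0.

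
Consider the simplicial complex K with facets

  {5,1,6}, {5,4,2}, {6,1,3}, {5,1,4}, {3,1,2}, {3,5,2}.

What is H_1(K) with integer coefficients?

Fix the vertex order 1 < 2 < 3 < 4 < 5 < 6 and write every simplex with vertices in increasing order. Then dim K = 2 and the simplices of K are:

  0-simplices (6): [1], [2], [3], [4], [5], [6]
  1-simplices (12): [1,2], [1,3], [1,4], [1,5], [1,6], [2,3], [2,4], [2,5], [3,5], [3,6], [4,5], [5,6]
  2-simplices (6): [1,2,3], [1,3,6], [1,4,5], [1,5,6], [2,3,5], [2,4,5]

so the chain groups are C_0 ≅ Z^6, C_1 ≅ Z^12, C_2 ≅ Z^6.

∂_1: C_1 → C_0 is given by ∂[p,q] = [q] − [p]. For instance
  ∂[2,5] = [5] − [2].
The 6×12 boundary matrix has rank 5 and Smith normal form diag(1,1,1,1,1).

The boundary map ∂_2: C_2 → C_1 sends each 2-simplex [p,q,r] to [q,r] − [p,r] + [p,q]. For instance
  ∂[2,4,5] = [4,5] − [2,5] + [2,4],
  ∂[2,3,5] = [3,5] − [2,5] + [2,3].
The resulting 12×6 matrix has rank 6, and its Smith normal form has invariant factors (1,1,1,1,1,1).

From H_k ≅ ker(∂_k) / im(∂_{k+1}) we obtain:

  H_1: rank ker ∂_1 − rank ∂_2 = (12 − 5) − 6 = 1, and the invariant factors of ∂_2 are all 1, so H_1 ≅ Z.

H_1 = Z.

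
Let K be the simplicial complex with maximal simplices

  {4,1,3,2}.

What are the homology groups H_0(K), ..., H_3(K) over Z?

We work with the vertex ordering 1 < 2 < 3 < 4. The simplices of K, each written with vertices in increasing order, are:

  0-simplices (4): [1], [2], [3], [4]
  1-simplices (6): [1,2], [1,3], [1,4], [2,3], [2,4], [3,4]
  2-simplices (4): [1,2,3], [1,2,4], [1,3,4], [2,3,4]
  3-simplices (1): [1,2,3,4]

giving chain groups C_0 ≅ Z^4, C_1 ≅ Z^6, C_2 ≅ Z^4, C_3 ≅ Z^1.

The boundary map ∂_1: C_1 → C_0 maps an edge to its endpoints' difference, ∂[p,q] = q − p. For instance
  ∂[1,2] = [2] − [1].
The resulting 4×6 matrix has rank 3, and its Smith normal form has invariant factors (1,1,1).

∂_2: C_2 → C_1 maps a triangle to the signed sum of its edges. For instance
  ∂[1,2,3] = [2,3] − [1,3] + [1,2],
  ∂[2,3,4] = [3,4] − [2,4] + [2,3].
As a 6×4 matrix over Z this has rank 3, with invariant factors (1,1,1).

The boundary map ∂_3: C_3 → C_2 sends each 3-simplex σ to the alternating sum Σ_i (−1)^i (σ with its i-th vertex removed). For instance
  ∂[1,2,3,4] = [2,3,4] − [1,3,4] + [1,2,4] − [1,2,3].
This gives a 4×1 integer matrix of rank 1; reducing to Smith normal form yields diagonal entries (1).

Computing H_k = (kernel of ∂_k) / (image of ∂_{k+1}):

  H_0: rank C_0 − rank ∂_1 = 4 − 3 = 1, and the invariant factors of ∂_1 are all 1, so H_0 = Z.
  H_1: rank ker ∂_1 − rank ∂_2 = (6 − 3) − 3 = 0, and the invariant factors of ∂_2 are all 1, so H_1 = 0.
  H_2: rank ker ∂_2 − rank ∂_3 = (4 − 3) − 1 = 0, and the invariant factors of ∂_3 are all 1, so H_2 = 0.
  H_3: rank ker ∂_3 − rank ∂_4 = (1 − 1) − 0 = 0, and there is no ∂_4, so H_3 = 0.

As a check, the Euler characteristic is 4 − 6 + 4 − 1 = 1, which agrees with 1 − 0 + 0 − 0 = 1.

H_0 ≅ Z,  H_1 = 0,  H_2 = 0,  H_3 = 0.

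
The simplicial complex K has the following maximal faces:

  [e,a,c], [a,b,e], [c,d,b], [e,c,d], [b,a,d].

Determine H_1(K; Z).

Fix the vertex order a < b < c < d < e and write every simplex with vertices in increasing order. Then dim K = 2 and the simplices of K are:

  0-simplices (5): a, b, c, d, e
  1-simplices (10): ab, ac, ad, ae, bc, bd, be, cd, ce, de
  2-simplices (5): abd, abe, ace, bcd, cde

so the chain groups are C_0 ≅ Z^5, C_1 ≅ Z^10, C_2 ≅ Z^5.

The boundary map ∂_1: C_1 → C_0 maps an edge to its endpoints' difference, ∂[p,q] = q − p. For instance
  ∂de = e − d.
This gives a 5×10 integer matrix of rank 4; reducing to Smith normal form yields diagonal entries (1,1,1,1).

∂_2: C_2 → C_1 acts by ∂[p,q,r] = [q,r] − [p,r] + [p,q]. For instance
  ∂abe = be − ae + ab,
  ∂ace = ce − ae + ac.
The 10×5 boundary matrix has rank 5 and Smith normal form diag(1,1,1,1,1).

Reading off H_k = ker ∂_k / im ∂_{k+1}:

  H_1: rank ker ∂_1 − rank ∂_2 = (10 − 4) − 5 = 1, and the invariant factors of ∂_2 are all 1, so H_1 = Z.

H_1 = Z.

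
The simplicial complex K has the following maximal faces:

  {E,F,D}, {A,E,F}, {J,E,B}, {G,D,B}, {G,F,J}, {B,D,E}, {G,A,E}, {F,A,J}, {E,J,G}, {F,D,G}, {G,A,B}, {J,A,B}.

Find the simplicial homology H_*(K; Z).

H_0 ≅ Z,  H_1 ≅ Z_2,  H_2 = 0.

K has 7 vertices, 18 edges, 12 triangles.
rank ∂_0 = 0, rank ∂_1 = 6 ⇒ b_0 = 7 − 0 − 6 = 1; all invariant factors of ∂_1 are 1 so no torsion. So H_0 ≅ Z.
rank ∂_1 = 6, rank ∂_2 = 12 ⇒ b_1 = 18 − 6 − 12 = 0; ∂_2 has invariant factor(s) [2] giving torsion. So H_1 ≅ Z_2.
rank ∂_2 = 12, rank ∂_3 = 0 ⇒ b_2 = 12 − 12 − 0 = 0. So H_2 ≅ 0.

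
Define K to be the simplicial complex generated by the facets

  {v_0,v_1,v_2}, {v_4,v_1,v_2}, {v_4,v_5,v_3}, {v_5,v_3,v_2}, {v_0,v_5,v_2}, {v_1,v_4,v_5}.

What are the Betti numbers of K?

K has 6 vertices, 12 edges, 6 triangles.
rank ∂_0 = 0, rank ∂_1 = 5 ⇒ b_0 = 6 − 0 − 5 = 1; all invariant factors of ∂_1 are 1 so no torsion. So H_0 = Z.
rank ∂_1 = 5, rank ∂_2 = 6 ⇒ b_1 = 12 − 5 − 6 = 1; all invariant factors of ∂_2 are 1 so no torsion. So H_1 = Z.
rank ∂_2 = 6, rank ∂_3 = 0 ⇒ b_2 = 6 − 6 − 0 = 0. So H_2 = 0.

b_0 = 1, b_1 = 1, b_2 = 0.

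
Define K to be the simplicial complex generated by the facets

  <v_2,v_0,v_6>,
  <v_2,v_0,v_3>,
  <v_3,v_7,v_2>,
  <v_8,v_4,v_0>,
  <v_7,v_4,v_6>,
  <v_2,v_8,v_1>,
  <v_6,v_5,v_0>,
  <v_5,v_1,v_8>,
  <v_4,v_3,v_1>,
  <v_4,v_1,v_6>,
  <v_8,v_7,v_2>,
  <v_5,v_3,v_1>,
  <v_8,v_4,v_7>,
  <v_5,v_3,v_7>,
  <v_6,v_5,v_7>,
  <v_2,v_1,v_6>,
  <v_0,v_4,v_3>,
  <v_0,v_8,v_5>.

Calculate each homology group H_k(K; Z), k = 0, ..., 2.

Order the vertices as v_0 < v_1 < v_2 < v_3 < v_4 < v_5 < v_6 < v_7 < v_8. Listing each simplex with vertices in this order, K has dimension 2 with simplices:

  0-simplices (9): [v_0], [v_1], [v_2], [v_3], [v_4], [v_5], [v_6], [v_7], [v_8]
  1-simplices (27): (27 of them)
  2-simplices (18): (18 of them)

Hence C_0 ≅ Z^9, C_1 ≅ Z^27, C_2 ≅ Z^18.

The boundary map ∂_1: C_1 → C_0 sends each edge [p,q] (with p < q) to q − p. For instance
  ∂[v_0,v_4] = [v_4] − [v_0].
The 9×27 boundary matrix has rank 8 and Smith normal form diag(1,1,1,1,1,1,1,1).

∂_2: C_2 → C_1 maps a triangle to the signed sum of its edges. For instance
  ∂[v_4,v_7,v_8] = [v_7,v_8] − [v_4,v_8] + [v_4,v_7],
  ∂[v_0,v_2,v_3] = [v_2,v_3] − [v_0,v_3] + [v_0,v_2].
This gives a 27×18 integer matrix of rank 17; reducing to Smith normal form yields diagonal entries (1,1,1,1,1,1,1,1,1,1,1,1,1,1,1,1,1).

Computing H_k = (kernel of ∂_k) / (image of ∂_{k+1}):

  H_0: rank C_0 − rank ∂_1 = 9 − 8 = 1, and the invariant factors of ∂_1 are all 1, so H_0 ≅ Z.
  H_1: rank ker ∂_1 − rank ∂_2 = (27 − 8) − 17 = 2, and the invariant factors of ∂_2 are all 1, so H_1 ≅ Z^2.
  H_2: rank ker ∂_2 − rank ∂_3 = (18 − 17) − 0 = 1, and there is no ∂_3, so H_2 ≅ Z.

(K is a triangulation of the torus T^2.)

H_0 = Z,  H_1 = Z^2,  H_2 = Z.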